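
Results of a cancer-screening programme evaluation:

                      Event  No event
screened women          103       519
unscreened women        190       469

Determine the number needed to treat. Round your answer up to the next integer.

risk, screened women = 103/622 = 0.165595
risk, unscreened women = 190/659 = 0.288316
absolute risk difference = 0.122721
1 / 0.122721 = 8.149 → round up → 9

NNT: 9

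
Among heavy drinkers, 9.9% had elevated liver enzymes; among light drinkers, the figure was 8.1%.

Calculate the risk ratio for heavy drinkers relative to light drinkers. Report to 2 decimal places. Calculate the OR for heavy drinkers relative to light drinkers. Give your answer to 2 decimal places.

RR = 1.22; OR = 1.25

RR = 0.0990 / 0.0810 = 1.22
odds, heavy drinkers = 0.0990/0.9010 = 0.1099
odds, light drinkers = 0.0810/0.9190 = 0.0881
OR = 0.1099 / 0.0881 = 1.25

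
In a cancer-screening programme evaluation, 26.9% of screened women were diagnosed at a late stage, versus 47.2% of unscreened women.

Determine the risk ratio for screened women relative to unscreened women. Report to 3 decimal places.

RR = 0.2690 / 0.4720 = 0.570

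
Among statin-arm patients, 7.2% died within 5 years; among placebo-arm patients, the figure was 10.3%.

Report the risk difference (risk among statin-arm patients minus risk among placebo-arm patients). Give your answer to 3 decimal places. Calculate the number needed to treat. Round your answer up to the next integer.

risk difference = 0.0720 − 0.1030 = -0.031
absolute risk difference = 0.031000
1 / 0.031000 = 32.258 → round up → 33

RD = -0.031; NNT = 33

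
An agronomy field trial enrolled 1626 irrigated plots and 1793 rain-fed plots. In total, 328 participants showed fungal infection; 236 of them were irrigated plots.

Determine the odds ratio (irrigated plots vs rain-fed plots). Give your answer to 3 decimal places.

irrigated plots without the outcome: 1626 − 236 = 1390
rain-fed plots with the outcome: 328 − 236 = 92
rain-fed plots without the outcome: 1793 − 92 = 1701
OR = (236 × 1701) / (1390 × 92) = 401436/127880 ≈ 3.139

OR: 3.139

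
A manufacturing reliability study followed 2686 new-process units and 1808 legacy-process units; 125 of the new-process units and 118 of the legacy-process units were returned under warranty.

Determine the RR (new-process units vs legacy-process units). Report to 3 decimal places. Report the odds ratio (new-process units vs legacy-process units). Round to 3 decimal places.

risk, new-process units = 125/2686 = 0.04654
risk, legacy-process units = 118/1808 = 0.06527
RR = 0.04654 / 0.06527 = 0.713
OR = (125 × 1690) / (2561 × 118) = 211250/302198 ≈ 0.699

RR = 0.713; OR = 0.699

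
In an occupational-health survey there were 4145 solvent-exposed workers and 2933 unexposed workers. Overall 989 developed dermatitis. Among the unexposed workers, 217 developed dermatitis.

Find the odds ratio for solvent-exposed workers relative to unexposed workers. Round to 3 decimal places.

solvent-exposed workers with the outcome: 989 − 217 = 772
solvent-exposed workers without the outcome: 4145 − 772 = 3373
unexposed workers without the outcome: 2933 − 217 = 2716
odds, solvent-exposed workers = 772/3373 = 0.2289
odds, unexposed workers = 217/2716 = 0.0799
OR = 0.2289 / 0.0799 = 2.865

2.865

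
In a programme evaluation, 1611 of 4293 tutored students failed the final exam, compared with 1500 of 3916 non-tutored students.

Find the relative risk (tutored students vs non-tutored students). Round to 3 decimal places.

0.980

risk, tutored students = 1611/4293 = 0.3753
risk, non-tutored students = 1500/3916 = 0.3830
RR = 0.3753 / 0.3830 = 0.980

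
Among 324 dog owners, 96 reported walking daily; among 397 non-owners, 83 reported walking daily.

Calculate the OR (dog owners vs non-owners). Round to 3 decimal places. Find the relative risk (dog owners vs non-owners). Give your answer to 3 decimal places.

OR = 1.593; RR = 1.417

OR = (96 × 314) / (228 × 83) = 30144/18924 ≈ 1.593
risk, dog owners = 96/324 = 0.2963
risk, non-owners = 83/397 = 0.2091
RR = 0.2963 / 0.2091 = 1.417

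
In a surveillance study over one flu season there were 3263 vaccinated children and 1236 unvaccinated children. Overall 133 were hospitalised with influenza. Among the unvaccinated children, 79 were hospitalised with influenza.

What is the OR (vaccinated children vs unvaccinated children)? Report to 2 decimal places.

OR = 0.25

vaccinated children with the outcome: 133 − 79 = 54
vaccinated children without the outcome: 3263 − 54 = 3209
unvaccinated children without the outcome: 1236 − 79 = 1157
odds, vaccinated children = 54/3209 = 0.01683
odds, unvaccinated children = 79/1157 = 0.06828
OR = 0.01683 / 0.06828 = 0.25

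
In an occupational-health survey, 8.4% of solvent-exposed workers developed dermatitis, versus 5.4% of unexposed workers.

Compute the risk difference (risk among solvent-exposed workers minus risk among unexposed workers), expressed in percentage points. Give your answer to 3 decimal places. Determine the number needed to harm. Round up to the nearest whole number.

risk difference = 0.0840 − 0.0540 = 0.0300 → 3.000 percentage points
absolute risk difference = 0.030000
1 / 0.030000 = 33.333 → round up → 34

RD = 3.000; NNH = 34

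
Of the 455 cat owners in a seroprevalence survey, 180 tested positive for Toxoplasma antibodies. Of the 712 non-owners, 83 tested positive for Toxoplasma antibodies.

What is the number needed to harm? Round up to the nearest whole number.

NNH = 4

risk, cat owners = 180/455 = 0.395604
risk, non-owners = 83/712 = 0.116573
absolute risk difference = 0.279031
1 / 0.279031 = 3.584 → round up → 4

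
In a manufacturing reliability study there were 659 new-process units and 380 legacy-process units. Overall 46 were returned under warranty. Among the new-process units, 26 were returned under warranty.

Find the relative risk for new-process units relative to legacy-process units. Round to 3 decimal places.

new-process units without the outcome: 659 − 26 = 633
legacy-process units with the outcome: 46 − 26 = 20
legacy-process units without the outcome: 380 − 20 = 360
risk, new-process units = 26/659 = 0.03945
risk, legacy-process units = 20/380 = 0.05263
RR = 0.03945 / 0.05263 = 0.750

0.750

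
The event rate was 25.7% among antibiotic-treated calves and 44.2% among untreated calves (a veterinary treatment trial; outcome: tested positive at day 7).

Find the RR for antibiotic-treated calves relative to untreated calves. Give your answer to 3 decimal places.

RR = 0.2570 / 0.4420 = 0.581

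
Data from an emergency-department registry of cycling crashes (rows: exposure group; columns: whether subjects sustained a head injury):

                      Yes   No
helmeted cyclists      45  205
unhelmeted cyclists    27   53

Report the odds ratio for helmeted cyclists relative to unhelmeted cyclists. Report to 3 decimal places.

odds, helmeted cyclists = 45/205 = 0.2195
odds, unhelmeted cyclists = 27/53 = 0.5094
OR = 0.2195 / 0.5094 = 0.431

0.431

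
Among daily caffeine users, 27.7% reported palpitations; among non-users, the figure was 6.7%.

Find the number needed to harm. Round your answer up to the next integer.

absolute risk difference = 0.210000
1 / 0.210000 = 4.762 → round up → 5

NNH ≈ 5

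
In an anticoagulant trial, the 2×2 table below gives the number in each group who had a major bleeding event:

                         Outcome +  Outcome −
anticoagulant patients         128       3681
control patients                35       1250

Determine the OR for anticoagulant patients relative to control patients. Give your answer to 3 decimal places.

OR = (128 × 1250) / (3681 × 35) = 160000/128835 ≈ 1.242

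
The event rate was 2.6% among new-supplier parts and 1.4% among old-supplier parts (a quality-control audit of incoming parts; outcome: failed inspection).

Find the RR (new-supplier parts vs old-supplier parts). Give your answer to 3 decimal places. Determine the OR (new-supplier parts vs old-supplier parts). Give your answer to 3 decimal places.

RR = 1.857; OR = 1.880

RR = 0.02600 / 0.01400 = 1.857
odds, new-supplier parts = 0.02600/0.97400 = 0.02669
odds, old-supplier parts = 0.01400/0.98600 = 0.01420
OR = 0.02669 / 0.01420 = 1.880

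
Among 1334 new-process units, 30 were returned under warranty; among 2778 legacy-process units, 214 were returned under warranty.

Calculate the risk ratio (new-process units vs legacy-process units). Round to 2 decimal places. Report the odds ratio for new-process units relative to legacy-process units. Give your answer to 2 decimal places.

risk, new-process units = 30/1334 = 0.02249
risk, legacy-process units = 214/2778 = 0.07703
RR = 0.02249 / 0.07703 = 0.29
odds, new-process units = 30/1304 = 0.02301
odds, legacy-process units = 214/2564 = 0.08346
OR = 0.02301 / 0.08346 = 0.28

RR = 0.29; OR = 0.28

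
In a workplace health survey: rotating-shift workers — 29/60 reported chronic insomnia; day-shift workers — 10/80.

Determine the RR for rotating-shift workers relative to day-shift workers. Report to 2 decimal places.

risk, rotating-shift workers = 29/60 = 0.4833
risk, day-shift workers = 10/80 = 0.1250
RR = 0.4833 / 0.1250 = 3.87

RR ≈ 3.87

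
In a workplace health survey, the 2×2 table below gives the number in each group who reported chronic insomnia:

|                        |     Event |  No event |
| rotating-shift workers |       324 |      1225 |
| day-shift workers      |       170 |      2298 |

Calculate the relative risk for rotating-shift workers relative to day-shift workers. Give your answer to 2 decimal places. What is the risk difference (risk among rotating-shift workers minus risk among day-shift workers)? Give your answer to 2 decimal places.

risk, rotating-shift workers = 324/1549 = 0.2092
risk, day-shift workers = 170/2468 = 0.0689
RR = 0.2092 / 0.0689 = 3.04
risk difference = 0.2092 − 0.0689 = 0.14

RR = 3.04; RD = 0.14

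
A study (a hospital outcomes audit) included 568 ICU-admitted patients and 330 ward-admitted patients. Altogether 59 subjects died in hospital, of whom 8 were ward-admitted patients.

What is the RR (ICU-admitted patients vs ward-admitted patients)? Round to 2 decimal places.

RR: 3.70

ICU-admitted patients with the outcome: 59 − 8 = 51
ICU-admitted patients without the outcome: 568 − 51 = 517
ward-admitted patients without the outcome: 330 − 8 = 322
risk, ICU-admitted patients = 51/568 = 0.08979
risk, ward-admitted patients = 8/330 = 0.02424
RR = 0.08979 / 0.02424 = 3.70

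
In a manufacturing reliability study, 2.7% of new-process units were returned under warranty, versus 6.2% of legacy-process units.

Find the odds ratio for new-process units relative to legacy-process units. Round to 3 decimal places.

0.420

odds, new-process units = 0.02700/0.97300 = 0.02775
odds, legacy-process units = 0.06200/0.93800 = 0.06610
OR = 0.02775 / 0.06610 = 0.420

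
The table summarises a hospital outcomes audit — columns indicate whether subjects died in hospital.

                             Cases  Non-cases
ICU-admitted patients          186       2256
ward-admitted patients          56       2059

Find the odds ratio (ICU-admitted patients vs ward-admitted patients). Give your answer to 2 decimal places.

OR = (186 × 2059) / (2256 × 56) = 382974/126336 ≈ 3.03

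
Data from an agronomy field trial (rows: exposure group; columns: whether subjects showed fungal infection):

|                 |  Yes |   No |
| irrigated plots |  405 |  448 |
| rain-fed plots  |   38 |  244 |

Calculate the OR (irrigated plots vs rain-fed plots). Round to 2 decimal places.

OR = (405 × 244) / (448 × 38) = 98820/17024 ≈ 5.80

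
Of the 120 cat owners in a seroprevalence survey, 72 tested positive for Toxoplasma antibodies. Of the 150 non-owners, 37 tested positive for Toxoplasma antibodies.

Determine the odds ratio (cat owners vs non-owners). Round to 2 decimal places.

OR: 4.58

odds, cat owners = 72/48 = 1.5000
odds, non-owners = 37/113 = 0.3274
OR = 1.5000 / 0.3274 = 4.58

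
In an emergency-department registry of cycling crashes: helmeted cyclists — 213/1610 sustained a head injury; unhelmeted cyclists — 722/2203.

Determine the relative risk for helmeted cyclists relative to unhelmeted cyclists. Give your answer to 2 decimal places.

risk, helmeted cyclists = 213/1610 = 0.1323
risk, unhelmeted cyclists = 722/2203 = 0.3277
RR = 0.1323 / 0.3277 = 0.40

0.40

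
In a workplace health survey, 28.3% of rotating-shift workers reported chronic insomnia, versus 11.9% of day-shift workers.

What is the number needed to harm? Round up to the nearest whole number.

absolute risk difference = 0.164000
1 / 0.164000 = 6.098 → round up → 7

7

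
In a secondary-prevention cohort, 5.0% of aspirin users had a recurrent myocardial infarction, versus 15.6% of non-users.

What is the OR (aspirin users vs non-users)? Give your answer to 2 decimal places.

OR ≈ 0.28

odds, aspirin users = 0.0500/0.9500 = 0.0526
odds, non-users = 0.1560/0.8440 = 0.1848
OR = 0.0526 / 0.1848 = 0.28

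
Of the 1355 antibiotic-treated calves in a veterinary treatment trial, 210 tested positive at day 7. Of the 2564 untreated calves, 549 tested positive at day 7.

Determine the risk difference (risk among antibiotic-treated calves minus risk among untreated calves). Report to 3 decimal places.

risk, antibiotic-treated calves = 210/1355 = 0.1550
risk, untreated calves = 549/2564 = 0.2141
risk difference = 0.1550 − 0.2141 = -0.059

RD ≈ -0.059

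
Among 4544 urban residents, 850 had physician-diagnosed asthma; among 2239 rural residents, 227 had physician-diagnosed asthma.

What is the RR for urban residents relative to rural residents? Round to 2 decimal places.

1.85

risk, urban residents = 850/4544 = 0.1871
risk, rural residents = 227/2239 = 0.1014
RR = 0.1871 / 0.1014 = 1.85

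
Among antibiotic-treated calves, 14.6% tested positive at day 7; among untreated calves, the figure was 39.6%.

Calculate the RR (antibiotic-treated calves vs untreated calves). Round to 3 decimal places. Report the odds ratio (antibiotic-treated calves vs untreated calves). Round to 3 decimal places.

RR = 0.369; OR = 0.261

RR = 0.1460 / 0.3960 = 0.369
odds, antibiotic-treated calves = 0.1460/0.8540 = 0.1710
odds, untreated calves = 0.3960/0.6040 = 0.6556
OR = 0.1710 / 0.6556 = 0.261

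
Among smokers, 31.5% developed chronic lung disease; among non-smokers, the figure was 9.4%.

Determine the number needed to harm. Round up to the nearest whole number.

NNH: 5

absolute risk difference = 0.221000
1 / 0.221000 = 4.525 → round up → 5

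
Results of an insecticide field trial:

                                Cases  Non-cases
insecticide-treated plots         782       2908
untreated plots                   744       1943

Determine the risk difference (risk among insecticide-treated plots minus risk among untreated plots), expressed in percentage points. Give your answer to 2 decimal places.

risk, insecticide-treated plots = 782/3690 = 0.2119
risk, untreated plots = 744/2687 = 0.2769
risk difference = 0.2119 − 0.2769 = -0.0650 → -6.50 percentage points

RD = -6.50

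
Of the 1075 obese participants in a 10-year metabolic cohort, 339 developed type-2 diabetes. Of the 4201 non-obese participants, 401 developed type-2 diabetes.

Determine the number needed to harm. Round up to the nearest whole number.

5

risk, obese participants = 339/1075 = 0.315349
risk, non-obese participants = 401/4201 = 0.095453
absolute risk difference = 0.219895
1 / 0.219895 = 4.548 → round up → 5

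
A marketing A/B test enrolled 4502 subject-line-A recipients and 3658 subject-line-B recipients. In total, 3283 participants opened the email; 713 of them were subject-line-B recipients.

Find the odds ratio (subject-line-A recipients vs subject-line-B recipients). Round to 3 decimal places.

OR ≈ 5.494

subject-line-A recipients with the outcome: 3283 − 713 = 2570
subject-line-A recipients without the outcome: 4502 − 2570 = 1932
subject-line-B recipients without the outcome: 3658 − 713 = 2945
odds, subject-line-A recipients = 2570/1932 = 1.3302
odds, subject-line-B recipients = 713/2945 = 0.2421
OR = 1.3302 / 0.2421 = 5.494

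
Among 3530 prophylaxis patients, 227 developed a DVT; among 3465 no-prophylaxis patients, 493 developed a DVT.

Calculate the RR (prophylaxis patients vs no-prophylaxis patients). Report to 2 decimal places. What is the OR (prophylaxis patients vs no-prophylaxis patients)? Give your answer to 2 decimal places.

RR = 0.45; OR = 0.41

risk, prophylaxis patients = 227/3530 = 0.0643
risk, no-prophylaxis patients = 493/3465 = 0.1423
RR = 0.0643 / 0.1423 = 0.45
OR = (227 × 2972) / (3303 × 493) = 674644/1628379 ≈ 0.41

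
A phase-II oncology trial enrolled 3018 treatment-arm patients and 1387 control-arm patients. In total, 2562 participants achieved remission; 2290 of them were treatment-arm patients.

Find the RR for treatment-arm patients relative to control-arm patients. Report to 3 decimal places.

treatment-arm patients without the outcome: 3018 − 2290 = 728
control-arm patients with the outcome: 2562 − 2290 = 272
control-arm patients without the outcome: 1387 − 272 = 1115
risk, treatment-arm patients = 2290/3018 = 0.7588
risk, control-arm patients = 272/1387 = 0.1961
RR = 0.7588 / 0.1961 = 3.869

3.869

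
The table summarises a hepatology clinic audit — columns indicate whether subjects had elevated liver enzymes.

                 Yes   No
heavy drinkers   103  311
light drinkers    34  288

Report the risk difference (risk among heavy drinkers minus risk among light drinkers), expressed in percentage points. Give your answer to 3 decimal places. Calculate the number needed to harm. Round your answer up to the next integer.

RD = 14.320; NNH = 7

risk, heavy drinkers = 103/414 = 0.2488
risk, light drinkers = 34/322 = 0.1056
risk difference = 0.2488 − 0.1056 = 0.1432 → 14.320 percentage points
absolute risk difference = 0.143202
1 / 0.143202 = 6.983 → round up → 7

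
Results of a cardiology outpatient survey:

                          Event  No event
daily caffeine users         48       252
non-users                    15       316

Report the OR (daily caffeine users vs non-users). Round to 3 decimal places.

OR = (48 × 316) / (252 × 15) = 15168/3780 ≈ 4.013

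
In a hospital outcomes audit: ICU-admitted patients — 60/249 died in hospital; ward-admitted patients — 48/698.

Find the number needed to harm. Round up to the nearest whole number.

risk, ICU-admitted patients = 60/249 = 0.240964
risk, ward-admitted patients = 48/698 = 0.068768
absolute risk difference = 0.172196
1 / 0.172196 = 5.807 → round up → 6

NNH = 6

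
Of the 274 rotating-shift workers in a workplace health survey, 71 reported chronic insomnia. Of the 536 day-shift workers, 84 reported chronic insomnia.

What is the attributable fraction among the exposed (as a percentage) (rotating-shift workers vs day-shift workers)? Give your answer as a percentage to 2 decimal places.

risk, rotating-shift workers = 71/274 = 0.2591
risk, day-shift workers = 84/536 = 0.1567
AR% = (0.2591 − 0.1567) / 0.2591 = 0.3952 → 39.52%

39.52%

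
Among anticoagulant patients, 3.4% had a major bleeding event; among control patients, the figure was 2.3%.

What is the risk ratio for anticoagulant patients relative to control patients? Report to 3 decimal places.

RR = 0.03400 / 0.02300 = 1.478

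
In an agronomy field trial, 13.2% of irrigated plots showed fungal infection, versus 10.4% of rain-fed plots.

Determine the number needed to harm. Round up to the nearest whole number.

absolute risk difference = 0.028000
1 / 0.028000 = 35.714 → round up → 36

36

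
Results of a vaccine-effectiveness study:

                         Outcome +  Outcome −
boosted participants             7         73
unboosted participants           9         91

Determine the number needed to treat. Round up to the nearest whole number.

risk, boosted participants = 7/80 = 0.087500
risk, unboosted participants = 9/100 = 0.090000
absolute risk difference = 0.002500
1 / 0.002500 = 400.000 → round up → 400

400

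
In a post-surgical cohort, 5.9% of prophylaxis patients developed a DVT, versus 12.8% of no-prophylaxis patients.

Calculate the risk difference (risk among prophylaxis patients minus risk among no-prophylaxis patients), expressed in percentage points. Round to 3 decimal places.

RD = -6.900

risk difference = 0.0590 − 0.1280 = -0.0690 → -6.900 percentage points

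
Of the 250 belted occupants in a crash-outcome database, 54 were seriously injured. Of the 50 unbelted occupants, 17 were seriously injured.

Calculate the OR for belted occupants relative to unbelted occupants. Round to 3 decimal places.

OR = (54 × 33) / (196 × 17) = 1782/3332 ≈ 0.535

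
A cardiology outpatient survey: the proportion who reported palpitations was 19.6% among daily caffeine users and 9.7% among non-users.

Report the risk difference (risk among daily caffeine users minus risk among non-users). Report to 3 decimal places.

risk difference = 0.1960 − 0.0970 = 0.099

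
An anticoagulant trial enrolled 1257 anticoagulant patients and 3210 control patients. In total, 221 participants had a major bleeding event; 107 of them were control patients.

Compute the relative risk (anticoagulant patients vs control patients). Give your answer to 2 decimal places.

RR: 2.72

anticoagulant patients with the outcome: 221 − 107 = 114
anticoagulant patients without the outcome: 1257 − 114 = 1143
control patients without the outcome: 3210 − 107 = 3103
risk, anticoagulant patients = 114/1257 = 0.09069
risk, control patients = 107/3210 = 0.03333
RR = 0.09069 / 0.03333 = 2.72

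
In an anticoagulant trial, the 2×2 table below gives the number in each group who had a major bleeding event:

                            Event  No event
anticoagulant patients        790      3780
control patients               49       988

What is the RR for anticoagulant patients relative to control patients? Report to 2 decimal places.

RR: 3.66

risk, anticoagulant patients = 790/4570 = 0.17287
risk, control patients = 49/1037 = 0.04725
RR = 0.17287 / 0.04725 = 3.66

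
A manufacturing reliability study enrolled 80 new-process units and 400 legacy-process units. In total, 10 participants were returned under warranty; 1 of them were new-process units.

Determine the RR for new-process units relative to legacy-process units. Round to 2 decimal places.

RR = 0.56

new-process units without the outcome: 80 − 1 = 79
legacy-process units with the outcome: 10 − 1 = 9
legacy-process units without the outcome: 400 − 9 = 391
risk, new-process units = 1/80 = 0.01250
risk, legacy-process units = 9/400 = 0.02250
RR = 0.01250 / 0.02250 = 0.56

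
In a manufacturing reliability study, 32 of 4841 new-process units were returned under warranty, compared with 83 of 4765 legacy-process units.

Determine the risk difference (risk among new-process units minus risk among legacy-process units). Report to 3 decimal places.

risk, new-process units = 32/4841 = 0.00661
risk, legacy-process units = 83/4765 = 0.01742
risk difference = 0.00661 − 0.01742 = -0.011

-0.011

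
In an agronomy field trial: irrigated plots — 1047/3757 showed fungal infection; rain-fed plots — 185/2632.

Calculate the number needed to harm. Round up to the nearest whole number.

risk, irrigated plots = 1047/3757 = 0.278680
risk, rain-fed plots = 185/2632 = 0.070289
absolute risk difference = 0.208391
1 / 0.208391 = 4.799 → round up → 5

5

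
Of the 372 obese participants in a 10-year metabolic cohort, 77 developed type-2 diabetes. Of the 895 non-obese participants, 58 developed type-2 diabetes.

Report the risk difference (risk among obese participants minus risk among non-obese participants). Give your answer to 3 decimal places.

risk, obese participants = 77/372 = 0.2070
risk, non-obese participants = 58/895 = 0.0648
risk difference = 0.2070 − 0.0648 = 0.142

RD ≈ 0.142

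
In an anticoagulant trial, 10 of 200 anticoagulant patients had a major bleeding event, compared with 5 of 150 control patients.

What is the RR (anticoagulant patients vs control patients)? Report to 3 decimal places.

1.500

risk, anticoagulant patients = 10/200 = 0.05000
risk, control patients = 5/150 = 0.03333
RR = 0.05000 / 0.03333 = 1.500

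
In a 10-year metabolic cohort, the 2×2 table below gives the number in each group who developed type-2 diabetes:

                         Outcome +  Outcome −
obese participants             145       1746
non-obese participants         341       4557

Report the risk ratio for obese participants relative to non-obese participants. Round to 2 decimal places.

risk, obese participants = 145/1891 = 0.0767
risk, non-obese participants = 341/4898 = 0.0696
RR = 0.0767 / 0.0696 = 1.10

RR: 1.10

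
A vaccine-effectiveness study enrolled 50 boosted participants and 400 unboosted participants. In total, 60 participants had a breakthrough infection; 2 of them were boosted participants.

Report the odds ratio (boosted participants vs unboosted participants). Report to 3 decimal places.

OR ≈ 0.246

boosted participants without the outcome: 50 − 2 = 48
unboosted participants with the outcome: 60 − 2 = 58
unboosted participants without the outcome: 400 − 58 = 342
OR = (2 × 342) / (48 × 58) = 684/2784 ≈ 0.246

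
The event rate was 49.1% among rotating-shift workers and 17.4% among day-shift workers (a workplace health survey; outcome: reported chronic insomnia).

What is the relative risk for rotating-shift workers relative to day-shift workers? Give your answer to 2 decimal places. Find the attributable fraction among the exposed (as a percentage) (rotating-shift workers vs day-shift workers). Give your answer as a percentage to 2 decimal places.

RR = 0.4910 / 0.1740 = 2.82
AR% = (0.4910 − 0.1740) / 0.4910 = 0.6456 → 64.56%

RR = 2.82; AR% = 64.56%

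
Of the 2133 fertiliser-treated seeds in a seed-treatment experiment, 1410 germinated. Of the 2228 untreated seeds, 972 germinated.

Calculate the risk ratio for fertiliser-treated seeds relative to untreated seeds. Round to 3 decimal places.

risk, fertiliser-treated seeds = 1410/2133 = 0.6610
risk, untreated seeds = 972/2228 = 0.4363
RR = 0.6610 / 0.4363 = 1.515

RR = 1.515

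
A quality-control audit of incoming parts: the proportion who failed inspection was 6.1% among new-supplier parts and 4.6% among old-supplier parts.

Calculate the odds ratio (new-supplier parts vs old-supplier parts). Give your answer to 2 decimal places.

1.35

odds, new-supplier parts = 0.06100/0.93900 = 0.06496
odds, old-supplier parts = 0.04600/0.95400 = 0.04822
OR = 0.06496 / 0.04822 = 1.35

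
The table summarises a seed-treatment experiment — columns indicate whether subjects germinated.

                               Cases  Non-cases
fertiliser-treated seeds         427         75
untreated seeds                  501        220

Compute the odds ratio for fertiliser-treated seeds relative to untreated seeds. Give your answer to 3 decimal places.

OR = (427 × 220) / (75 × 501) = 93940/37575 ≈ 2.500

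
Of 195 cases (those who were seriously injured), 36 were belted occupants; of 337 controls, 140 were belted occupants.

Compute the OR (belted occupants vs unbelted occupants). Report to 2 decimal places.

0.32

odds, belted occupants = 36/140 = 0.2571
odds, unbelted occupants = 159/197 = 0.8071
OR = 0.2571 / 0.8071 = 0.32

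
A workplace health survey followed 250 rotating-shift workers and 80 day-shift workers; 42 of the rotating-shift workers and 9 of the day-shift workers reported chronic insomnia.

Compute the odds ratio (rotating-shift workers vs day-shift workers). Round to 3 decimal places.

OR = (42 × 71) / (208 × 9) = 2982/1872 ≈ 1.593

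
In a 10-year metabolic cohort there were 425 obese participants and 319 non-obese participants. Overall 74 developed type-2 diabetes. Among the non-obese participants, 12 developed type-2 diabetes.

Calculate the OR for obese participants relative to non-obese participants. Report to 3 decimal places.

4.370

obese participants with the outcome: 74 − 12 = 62
obese participants without the outcome: 425 − 62 = 363
non-obese participants without the outcome: 319 − 12 = 307
OR = (62 × 307) / (363 × 12) = 19034/4356 ≈ 4.370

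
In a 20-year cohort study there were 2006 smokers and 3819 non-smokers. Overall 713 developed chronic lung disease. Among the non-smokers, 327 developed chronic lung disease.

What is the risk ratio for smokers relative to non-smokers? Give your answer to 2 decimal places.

RR ≈ 2.25

smokers with the outcome: 713 − 327 = 386
smokers without the outcome: 2006 − 386 = 1620
non-smokers without the outcome: 3819 − 327 = 3492
risk, smokers = 386/2006 = 0.1924
risk, non-smokers = 327/3819 = 0.0856
RR = 0.1924 / 0.0856 = 2.25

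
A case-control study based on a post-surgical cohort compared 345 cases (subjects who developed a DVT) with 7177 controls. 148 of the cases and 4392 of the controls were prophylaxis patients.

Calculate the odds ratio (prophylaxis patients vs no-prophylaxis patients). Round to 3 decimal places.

0.476

odds, prophylaxis patients = 148/4392 = 0.03370
odds, no-prophylaxis patients = 197/2785 = 0.07074
OR = 0.03370 / 0.07074 = 0.476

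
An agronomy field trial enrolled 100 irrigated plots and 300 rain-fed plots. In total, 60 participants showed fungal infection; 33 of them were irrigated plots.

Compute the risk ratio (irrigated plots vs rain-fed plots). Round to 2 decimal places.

3.67

irrigated plots without the outcome: 100 − 33 = 67
rain-fed plots with the outcome: 60 − 33 = 27
rain-fed plots without the outcome: 300 − 27 = 273
risk, irrigated plots = 33/100 = 0.3300
risk, rain-fed plots = 27/300 = 0.0900
RR = 0.3300 / 0.0900 = 3.67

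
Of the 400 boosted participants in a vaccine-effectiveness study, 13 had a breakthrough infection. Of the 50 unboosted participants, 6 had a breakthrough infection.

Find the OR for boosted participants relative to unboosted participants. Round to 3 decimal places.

odds, boosted participants = 13/387 = 0.03359
odds, unboosted participants = 6/44 = 0.13636
OR = 0.03359 / 0.13636 = 0.246

0.246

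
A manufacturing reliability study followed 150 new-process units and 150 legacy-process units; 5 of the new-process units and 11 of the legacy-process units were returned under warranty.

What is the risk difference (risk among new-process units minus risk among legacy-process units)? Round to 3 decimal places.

-0.040

risk, new-process units = 5/150 = 0.03333
risk, legacy-process units = 11/150 = 0.07333
risk difference = 0.03333 − 0.07333 = -0.040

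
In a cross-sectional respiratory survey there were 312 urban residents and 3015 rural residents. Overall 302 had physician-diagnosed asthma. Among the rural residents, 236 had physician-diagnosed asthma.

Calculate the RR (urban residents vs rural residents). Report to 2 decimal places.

urban residents with the outcome: 302 − 236 = 66
urban residents without the outcome: 312 − 66 = 246
rural residents without the outcome: 3015 − 236 = 2779
risk, urban residents = 66/312 = 0.2115
risk, rural residents = 236/3015 = 0.0783
RR = 0.2115 / 0.0783 = 2.70

2.70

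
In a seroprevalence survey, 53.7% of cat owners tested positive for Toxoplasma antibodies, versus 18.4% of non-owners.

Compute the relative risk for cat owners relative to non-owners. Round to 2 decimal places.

RR = 0.5370 / 0.1840 = 2.92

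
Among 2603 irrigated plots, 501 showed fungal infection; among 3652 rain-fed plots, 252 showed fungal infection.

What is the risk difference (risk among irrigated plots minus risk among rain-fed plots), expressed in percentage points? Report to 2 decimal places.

RD: 12.35

risk, irrigated plots = 501/2603 = 0.1925
risk, rain-fed plots = 252/3652 = 0.0690
risk difference = 0.1925 − 0.0690 = 0.1235 → 12.35 percentage points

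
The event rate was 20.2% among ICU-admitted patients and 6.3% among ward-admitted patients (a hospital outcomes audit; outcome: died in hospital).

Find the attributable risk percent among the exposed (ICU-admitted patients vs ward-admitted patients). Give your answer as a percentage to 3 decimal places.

AR% = (0.2020 − 0.0630) / 0.2020 = 0.6881 → 68.812%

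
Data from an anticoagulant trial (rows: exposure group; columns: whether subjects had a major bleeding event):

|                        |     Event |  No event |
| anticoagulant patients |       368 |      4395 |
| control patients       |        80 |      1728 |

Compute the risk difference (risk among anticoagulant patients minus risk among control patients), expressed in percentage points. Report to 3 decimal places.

risk, anticoagulant patients = 368/4763 = 0.07726
risk, control patients = 80/1808 = 0.04425
risk difference = 0.07726 − 0.04425 = 0.03301 → 3.301 percentage points

3.301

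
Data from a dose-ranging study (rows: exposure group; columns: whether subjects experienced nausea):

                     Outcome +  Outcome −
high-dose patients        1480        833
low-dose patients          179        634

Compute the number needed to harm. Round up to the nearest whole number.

3

risk, high-dose patients = 1480/2313 = 0.639862
risk, low-dose patients = 179/813 = 0.220172
absolute risk difference = 0.419689
1 / 0.419689 = 2.383 → round up → 3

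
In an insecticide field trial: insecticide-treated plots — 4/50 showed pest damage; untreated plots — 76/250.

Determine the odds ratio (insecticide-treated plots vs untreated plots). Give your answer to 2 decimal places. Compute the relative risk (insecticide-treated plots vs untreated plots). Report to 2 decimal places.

OR = (4 × 174) / (46 × 76) = 696/3496 ≈ 0.20
risk, insecticide-treated plots = 4/50 = 0.0800
risk, untreated plots = 76/250 = 0.3040
RR = 0.0800 / 0.3040 = 0.26

OR = 0.20; RR = 0.26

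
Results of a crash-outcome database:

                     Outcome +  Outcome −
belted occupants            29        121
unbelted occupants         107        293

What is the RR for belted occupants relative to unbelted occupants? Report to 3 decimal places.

risk, belted occupants = 29/150 = 0.1933
risk, unbelted occupants = 107/400 = 0.2675
RR = 0.1933 / 0.2675 = 0.723

0.723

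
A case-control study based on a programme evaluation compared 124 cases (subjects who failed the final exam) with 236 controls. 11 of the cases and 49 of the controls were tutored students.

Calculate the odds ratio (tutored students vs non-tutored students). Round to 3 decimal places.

0.372

odds, tutored students = 11/49 = 0.2245
odds, non-tutored students = 113/187 = 0.6043
OR = 0.2245 / 0.6043 = 0.372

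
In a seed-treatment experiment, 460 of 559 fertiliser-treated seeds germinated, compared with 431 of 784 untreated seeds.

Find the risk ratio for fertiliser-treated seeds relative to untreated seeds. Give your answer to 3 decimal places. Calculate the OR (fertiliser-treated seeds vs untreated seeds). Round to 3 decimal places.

RR = 1.497; OR = 3.806

risk, fertiliser-treated seeds = 460/559 = 0.8229
risk, untreated seeds = 431/784 = 0.5497
RR = 0.8229 / 0.5497 = 1.497
OR = (460 × 353) / (99 × 431) = 162380/42669 ≈ 3.806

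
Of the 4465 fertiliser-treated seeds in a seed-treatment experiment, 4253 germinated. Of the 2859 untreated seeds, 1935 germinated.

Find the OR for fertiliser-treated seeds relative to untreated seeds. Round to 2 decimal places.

OR = (4253 × 924) / (212 × 1935) = 3929772/410220 ≈ 9.58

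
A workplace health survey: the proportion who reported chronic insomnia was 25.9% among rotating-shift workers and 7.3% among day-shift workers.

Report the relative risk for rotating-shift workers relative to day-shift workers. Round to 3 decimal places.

RR = 0.2590 / 0.0730 = 3.548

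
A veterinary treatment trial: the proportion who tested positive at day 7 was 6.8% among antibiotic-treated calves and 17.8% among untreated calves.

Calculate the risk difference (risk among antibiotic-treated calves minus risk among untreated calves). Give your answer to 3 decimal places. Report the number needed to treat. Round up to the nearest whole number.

risk difference = 0.0680 − 0.1780 = -0.110
absolute risk difference = 0.110000
1 / 0.110000 = 9.091 → round up → 10

RD = -0.110; NNT = 10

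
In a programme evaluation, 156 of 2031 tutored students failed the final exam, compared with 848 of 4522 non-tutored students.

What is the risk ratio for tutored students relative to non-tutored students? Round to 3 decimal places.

risk, tutored students = 156/2031 = 0.0768
risk, non-tutored students = 848/4522 = 0.1875
RR = 0.0768 / 0.1875 = 0.410

0.410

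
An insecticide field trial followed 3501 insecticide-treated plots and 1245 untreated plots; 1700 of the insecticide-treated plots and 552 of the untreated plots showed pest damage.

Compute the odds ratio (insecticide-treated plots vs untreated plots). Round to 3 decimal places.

OR = (1700 × 693) / (1801 × 552) = 1178100/994152 ≈ 1.185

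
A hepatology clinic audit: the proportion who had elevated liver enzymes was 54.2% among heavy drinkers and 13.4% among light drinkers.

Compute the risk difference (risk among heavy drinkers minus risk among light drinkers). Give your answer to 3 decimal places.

risk difference = 0.5420 − 0.1340 = 0.408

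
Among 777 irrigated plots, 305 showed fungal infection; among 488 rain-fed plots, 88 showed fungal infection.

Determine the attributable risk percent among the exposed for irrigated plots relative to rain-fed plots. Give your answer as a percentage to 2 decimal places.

AR% = 54.06%

risk, irrigated plots = 305/777 = 0.3925
risk, rain-fed plots = 88/488 = 0.1803
AR% = (0.3925 − 0.1803) / 0.3925 = 0.5406 → 54.06%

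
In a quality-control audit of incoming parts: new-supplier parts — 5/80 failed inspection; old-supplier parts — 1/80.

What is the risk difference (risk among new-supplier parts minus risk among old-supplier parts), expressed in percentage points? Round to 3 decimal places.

5.000

risk, new-supplier parts = 5/80 = 0.06250
risk, old-supplier parts = 1/80 = 0.01250
risk difference = 0.06250 − 0.01250 = 0.05000 → 5.000 percentage points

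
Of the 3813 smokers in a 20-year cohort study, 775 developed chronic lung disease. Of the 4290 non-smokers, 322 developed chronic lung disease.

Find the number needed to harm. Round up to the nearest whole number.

risk, smokers = 775/3813 = 0.203252
risk, non-smokers = 322/4290 = 0.075058
absolute risk difference = 0.128194
1 / 0.128194 = 7.801 → round up → 8

NNH = 8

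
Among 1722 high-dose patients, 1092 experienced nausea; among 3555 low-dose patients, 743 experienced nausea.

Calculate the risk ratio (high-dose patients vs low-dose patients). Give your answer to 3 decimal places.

risk, high-dose patients = 1092/1722 = 0.6341
risk, low-dose patients = 743/3555 = 0.2090
RR = 0.6341 / 0.2090 = 3.034

RR = 3.034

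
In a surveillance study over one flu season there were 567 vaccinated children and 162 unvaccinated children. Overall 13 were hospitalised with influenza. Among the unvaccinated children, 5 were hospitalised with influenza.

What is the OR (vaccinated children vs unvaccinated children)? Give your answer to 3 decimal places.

vaccinated children with the outcome: 13 − 5 = 8
vaccinated children without the outcome: 567 − 8 = 559
unvaccinated children without the outcome: 162 − 5 = 157
OR = (8 × 157) / (559 × 5) = 1256/2795 ≈ 0.449

OR ≈ 0.449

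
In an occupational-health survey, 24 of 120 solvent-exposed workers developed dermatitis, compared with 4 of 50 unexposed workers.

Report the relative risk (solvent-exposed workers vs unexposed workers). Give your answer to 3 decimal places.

risk, solvent-exposed workers = 24/120 = 0.2000
risk, unexposed workers = 4/50 = 0.0800
RR = 0.2000 / 0.0800 = 2.500

RR ≈ 2.500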